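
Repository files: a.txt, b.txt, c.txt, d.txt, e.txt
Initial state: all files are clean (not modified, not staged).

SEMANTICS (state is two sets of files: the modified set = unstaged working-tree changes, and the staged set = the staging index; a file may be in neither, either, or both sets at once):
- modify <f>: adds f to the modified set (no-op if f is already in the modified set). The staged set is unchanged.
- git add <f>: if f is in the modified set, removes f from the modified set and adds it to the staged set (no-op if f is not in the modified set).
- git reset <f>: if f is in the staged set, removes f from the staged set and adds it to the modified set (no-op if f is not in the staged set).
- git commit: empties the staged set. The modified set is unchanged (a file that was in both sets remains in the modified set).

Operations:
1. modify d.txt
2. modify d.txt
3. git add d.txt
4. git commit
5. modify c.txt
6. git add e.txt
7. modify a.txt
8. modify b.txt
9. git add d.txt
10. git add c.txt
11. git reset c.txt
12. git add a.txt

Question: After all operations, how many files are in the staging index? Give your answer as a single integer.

Answer: 1

Derivation:
After op 1 (modify d.txt): modified={d.txt} staged={none}
After op 2 (modify d.txt): modified={d.txt} staged={none}
After op 3 (git add d.txt): modified={none} staged={d.txt}
After op 4 (git commit): modified={none} staged={none}
After op 5 (modify c.txt): modified={c.txt} staged={none}
After op 6 (git add e.txt): modified={c.txt} staged={none}
After op 7 (modify a.txt): modified={a.txt, c.txt} staged={none}
After op 8 (modify b.txt): modified={a.txt, b.txt, c.txt} staged={none}
After op 9 (git add d.txt): modified={a.txt, b.txt, c.txt} staged={none}
After op 10 (git add c.txt): modified={a.txt, b.txt} staged={c.txt}
After op 11 (git reset c.txt): modified={a.txt, b.txt, c.txt} staged={none}
After op 12 (git add a.txt): modified={b.txt, c.txt} staged={a.txt}
Final staged set: {a.txt} -> count=1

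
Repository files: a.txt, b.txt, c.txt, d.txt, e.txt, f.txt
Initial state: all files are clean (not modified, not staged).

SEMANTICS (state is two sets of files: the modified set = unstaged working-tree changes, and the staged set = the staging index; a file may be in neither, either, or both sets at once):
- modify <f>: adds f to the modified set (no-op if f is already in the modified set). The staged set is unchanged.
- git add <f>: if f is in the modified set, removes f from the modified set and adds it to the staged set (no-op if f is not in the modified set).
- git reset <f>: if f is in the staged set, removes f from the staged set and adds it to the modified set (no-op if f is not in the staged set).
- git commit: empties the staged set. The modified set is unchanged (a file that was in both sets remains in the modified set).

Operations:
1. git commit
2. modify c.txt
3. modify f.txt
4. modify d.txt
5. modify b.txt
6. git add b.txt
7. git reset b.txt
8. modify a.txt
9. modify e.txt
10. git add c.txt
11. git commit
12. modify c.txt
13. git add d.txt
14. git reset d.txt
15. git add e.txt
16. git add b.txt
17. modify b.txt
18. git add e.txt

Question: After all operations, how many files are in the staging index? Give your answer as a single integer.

Answer: 2

Derivation:
After op 1 (git commit): modified={none} staged={none}
After op 2 (modify c.txt): modified={c.txt} staged={none}
After op 3 (modify f.txt): modified={c.txt, f.txt} staged={none}
After op 4 (modify d.txt): modified={c.txt, d.txt, f.txt} staged={none}
After op 5 (modify b.txt): modified={b.txt, c.txt, d.txt, f.txt} staged={none}
After op 6 (git add b.txt): modified={c.txt, d.txt, f.txt} staged={b.txt}
After op 7 (git reset b.txt): modified={b.txt, c.txt, d.txt, f.txt} staged={none}
After op 8 (modify a.txt): modified={a.txt, b.txt, c.txt, d.txt, f.txt} staged={none}
After op 9 (modify e.txt): modified={a.txt, b.txt, c.txt, d.txt, e.txt, f.txt} staged={none}
After op 10 (git add c.txt): modified={a.txt, b.txt, d.txt, e.txt, f.txt} staged={c.txt}
After op 11 (git commit): modified={a.txt, b.txt, d.txt, e.txt, f.txt} staged={none}
After op 12 (modify c.txt): modified={a.txt, b.txt, c.txt, d.txt, e.txt, f.txt} staged={none}
After op 13 (git add d.txt): modified={a.txt, b.txt, c.txt, e.txt, f.txt} staged={d.txt}
After op 14 (git reset d.txt): modified={a.txt, b.txt, c.txt, d.txt, e.txt, f.txt} staged={none}
After op 15 (git add e.txt): modified={a.txt, b.txt, c.txt, d.txt, f.txt} staged={e.txt}
After op 16 (git add b.txt): modified={a.txt, c.txt, d.txt, f.txt} staged={b.txt, e.txt}
After op 17 (modify b.txt): modified={a.txt, b.txt, c.txt, d.txt, f.txt} staged={b.txt, e.txt}
After op 18 (git add e.txt): modified={a.txt, b.txt, c.txt, d.txt, f.txt} staged={b.txt, e.txt}
Final staged set: {b.txt, e.txt} -> count=2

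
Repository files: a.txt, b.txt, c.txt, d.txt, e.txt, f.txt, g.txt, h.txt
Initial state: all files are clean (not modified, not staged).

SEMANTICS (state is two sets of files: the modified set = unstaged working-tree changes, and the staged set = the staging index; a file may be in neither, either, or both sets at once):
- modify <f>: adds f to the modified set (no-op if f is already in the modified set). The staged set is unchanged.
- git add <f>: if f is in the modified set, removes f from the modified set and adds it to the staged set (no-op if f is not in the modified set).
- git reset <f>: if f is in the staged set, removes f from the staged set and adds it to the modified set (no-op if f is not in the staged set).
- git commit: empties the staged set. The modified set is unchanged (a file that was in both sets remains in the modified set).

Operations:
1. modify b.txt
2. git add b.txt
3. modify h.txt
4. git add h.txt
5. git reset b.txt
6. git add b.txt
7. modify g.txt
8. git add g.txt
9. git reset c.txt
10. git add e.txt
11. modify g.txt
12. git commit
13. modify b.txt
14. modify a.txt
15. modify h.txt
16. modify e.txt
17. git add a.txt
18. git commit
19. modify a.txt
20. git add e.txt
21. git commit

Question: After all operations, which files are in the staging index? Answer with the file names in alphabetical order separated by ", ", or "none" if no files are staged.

Answer: none

Derivation:
After op 1 (modify b.txt): modified={b.txt} staged={none}
After op 2 (git add b.txt): modified={none} staged={b.txt}
After op 3 (modify h.txt): modified={h.txt} staged={b.txt}
After op 4 (git add h.txt): modified={none} staged={b.txt, h.txt}
After op 5 (git reset b.txt): modified={b.txt} staged={h.txt}
After op 6 (git add b.txt): modified={none} staged={b.txt, h.txt}
After op 7 (modify g.txt): modified={g.txt} staged={b.txt, h.txt}
After op 8 (git add g.txt): modified={none} staged={b.txt, g.txt, h.txt}
After op 9 (git reset c.txt): modified={none} staged={b.txt, g.txt, h.txt}
After op 10 (git add e.txt): modified={none} staged={b.txt, g.txt, h.txt}
After op 11 (modify g.txt): modified={g.txt} staged={b.txt, g.txt, h.txt}
After op 12 (git commit): modified={g.txt} staged={none}
After op 13 (modify b.txt): modified={b.txt, g.txt} staged={none}
After op 14 (modify a.txt): modified={a.txt, b.txt, g.txt} staged={none}
After op 15 (modify h.txt): modified={a.txt, b.txt, g.txt, h.txt} staged={none}
After op 16 (modify e.txt): modified={a.txt, b.txt, e.txt, g.txt, h.txt} staged={none}
After op 17 (git add a.txt): modified={b.txt, e.txt, g.txt, h.txt} staged={a.txt}
After op 18 (git commit): modified={b.txt, e.txt, g.txt, h.txt} staged={none}
After op 19 (modify a.txt): modified={a.txt, b.txt, e.txt, g.txt, h.txt} staged={none}
After op 20 (git add e.txt): modified={a.txt, b.txt, g.txt, h.txt} staged={e.txt}
After op 21 (git commit): modified={a.txt, b.txt, g.txt, h.txt} staged={none}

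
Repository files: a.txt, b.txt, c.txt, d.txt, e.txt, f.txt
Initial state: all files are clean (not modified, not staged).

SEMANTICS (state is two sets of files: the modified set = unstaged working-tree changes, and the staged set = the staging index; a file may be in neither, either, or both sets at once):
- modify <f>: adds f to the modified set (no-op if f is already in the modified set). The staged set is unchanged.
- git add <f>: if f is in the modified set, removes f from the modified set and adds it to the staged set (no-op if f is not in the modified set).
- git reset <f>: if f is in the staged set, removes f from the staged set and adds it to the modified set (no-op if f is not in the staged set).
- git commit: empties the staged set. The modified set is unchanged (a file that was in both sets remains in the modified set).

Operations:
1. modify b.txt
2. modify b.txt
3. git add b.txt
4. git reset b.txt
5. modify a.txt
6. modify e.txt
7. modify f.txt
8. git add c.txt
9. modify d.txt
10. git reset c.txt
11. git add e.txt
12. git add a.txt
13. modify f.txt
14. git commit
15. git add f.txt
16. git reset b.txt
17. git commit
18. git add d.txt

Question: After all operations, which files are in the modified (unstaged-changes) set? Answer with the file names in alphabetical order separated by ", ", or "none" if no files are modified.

Answer: b.txt

Derivation:
After op 1 (modify b.txt): modified={b.txt} staged={none}
After op 2 (modify b.txt): modified={b.txt} staged={none}
After op 3 (git add b.txt): modified={none} staged={b.txt}
After op 4 (git reset b.txt): modified={b.txt} staged={none}
After op 5 (modify a.txt): modified={a.txt, b.txt} staged={none}
After op 6 (modify e.txt): modified={a.txt, b.txt, e.txt} staged={none}
After op 7 (modify f.txt): modified={a.txt, b.txt, e.txt, f.txt} staged={none}
After op 8 (git add c.txt): modified={a.txt, b.txt, e.txt, f.txt} staged={none}
After op 9 (modify d.txt): modified={a.txt, b.txt, d.txt, e.txt, f.txt} staged={none}
After op 10 (git reset c.txt): modified={a.txt, b.txt, d.txt, e.txt, f.txt} staged={none}
After op 11 (git add e.txt): modified={a.txt, b.txt, d.txt, f.txt} staged={e.txt}
After op 12 (git add a.txt): modified={b.txt, d.txt, f.txt} staged={a.txt, e.txt}
After op 13 (modify f.txt): modified={b.txt, d.txt, f.txt} staged={a.txt, e.txt}
After op 14 (git commit): modified={b.txt, d.txt, f.txt} staged={none}
After op 15 (git add f.txt): modified={b.txt, d.txt} staged={f.txt}
After op 16 (git reset b.txt): modified={b.txt, d.txt} staged={f.txt}
After op 17 (git commit): modified={b.txt, d.txt} staged={none}
After op 18 (git add d.txt): modified={b.txt} staged={d.txt}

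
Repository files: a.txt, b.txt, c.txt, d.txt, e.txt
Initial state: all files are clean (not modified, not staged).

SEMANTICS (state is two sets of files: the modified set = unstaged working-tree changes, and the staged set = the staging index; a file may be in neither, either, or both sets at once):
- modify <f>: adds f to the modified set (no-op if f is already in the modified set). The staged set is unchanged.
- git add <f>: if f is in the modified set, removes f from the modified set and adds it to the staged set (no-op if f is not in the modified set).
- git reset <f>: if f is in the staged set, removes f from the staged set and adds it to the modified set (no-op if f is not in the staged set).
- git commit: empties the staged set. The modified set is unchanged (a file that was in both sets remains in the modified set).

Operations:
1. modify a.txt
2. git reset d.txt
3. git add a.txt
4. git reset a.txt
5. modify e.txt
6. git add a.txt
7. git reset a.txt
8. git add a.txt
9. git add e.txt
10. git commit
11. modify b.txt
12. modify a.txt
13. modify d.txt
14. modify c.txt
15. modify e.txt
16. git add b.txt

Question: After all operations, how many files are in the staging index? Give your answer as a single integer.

Answer: 1

Derivation:
After op 1 (modify a.txt): modified={a.txt} staged={none}
After op 2 (git reset d.txt): modified={a.txt} staged={none}
After op 3 (git add a.txt): modified={none} staged={a.txt}
After op 4 (git reset a.txt): modified={a.txt} staged={none}
After op 5 (modify e.txt): modified={a.txt, e.txt} staged={none}
After op 6 (git add a.txt): modified={e.txt} staged={a.txt}
After op 7 (git reset a.txt): modified={a.txt, e.txt} staged={none}
After op 8 (git add a.txt): modified={e.txt} staged={a.txt}
After op 9 (git add e.txt): modified={none} staged={a.txt, e.txt}
After op 10 (git commit): modified={none} staged={none}
After op 11 (modify b.txt): modified={b.txt} staged={none}
After op 12 (modify a.txt): modified={a.txt, b.txt} staged={none}
After op 13 (modify d.txt): modified={a.txt, b.txt, d.txt} staged={none}
After op 14 (modify c.txt): modified={a.txt, b.txt, c.txt, d.txt} staged={none}
After op 15 (modify e.txt): modified={a.txt, b.txt, c.txt, d.txt, e.txt} staged={none}
After op 16 (git add b.txt): modified={a.txt, c.txt, d.txt, e.txt} staged={b.txt}
Final staged set: {b.txt} -> count=1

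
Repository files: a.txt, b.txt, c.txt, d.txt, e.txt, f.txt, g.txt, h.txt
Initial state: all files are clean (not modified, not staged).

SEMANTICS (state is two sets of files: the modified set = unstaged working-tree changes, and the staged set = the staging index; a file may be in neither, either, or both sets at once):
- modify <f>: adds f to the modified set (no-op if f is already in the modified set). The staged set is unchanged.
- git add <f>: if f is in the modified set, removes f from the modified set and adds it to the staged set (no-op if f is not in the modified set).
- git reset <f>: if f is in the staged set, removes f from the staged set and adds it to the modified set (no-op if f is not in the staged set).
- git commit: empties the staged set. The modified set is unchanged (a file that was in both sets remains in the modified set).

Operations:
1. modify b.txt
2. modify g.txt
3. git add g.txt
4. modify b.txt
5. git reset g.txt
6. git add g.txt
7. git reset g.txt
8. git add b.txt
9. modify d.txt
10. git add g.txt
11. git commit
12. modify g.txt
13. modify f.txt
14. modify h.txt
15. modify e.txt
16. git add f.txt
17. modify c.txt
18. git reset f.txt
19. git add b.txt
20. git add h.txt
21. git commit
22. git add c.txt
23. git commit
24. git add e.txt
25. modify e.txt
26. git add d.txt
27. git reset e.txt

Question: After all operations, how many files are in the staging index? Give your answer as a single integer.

Answer: 1

Derivation:
After op 1 (modify b.txt): modified={b.txt} staged={none}
After op 2 (modify g.txt): modified={b.txt, g.txt} staged={none}
After op 3 (git add g.txt): modified={b.txt} staged={g.txt}
After op 4 (modify b.txt): modified={b.txt} staged={g.txt}
After op 5 (git reset g.txt): modified={b.txt, g.txt} staged={none}
After op 6 (git add g.txt): modified={b.txt} staged={g.txt}
After op 7 (git reset g.txt): modified={b.txt, g.txt} staged={none}
After op 8 (git add b.txt): modified={g.txt} staged={b.txt}
After op 9 (modify d.txt): modified={d.txt, g.txt} staged={b.txt}
After op 10 (git add g.txt): modified={d.txt} staged={b.txt, g.txt}
After op 11 (git commit): modified={d.txt} staged={none}
After op 12 (modify g.txt): modified={d.txt, g.txt} staged={none}
After op 13 (modify f.txt): modified={d.txt, f.txt, g.txt} staged={none}
After op 14 (modify h.txt): modified={d.txt, f.txt, g.txt, h.txt} staged={none}
After op 15 (modify e.txt): modified={d.txt, e.txt, f.txt, g.txt, h.txt} staged={none}
After op 16 (git add f.txt): modified={d.txt, e.txt, g.txt, h.txt} staged={f.txt}
After op 17 (modify c.txt): modified={c.txt, d.txt, e.txt, g.txt, h.txt} staged={f.txt}
After op 18 (git reset f.txt): modified={c.txt, d.txt, e.txt, f.txt, g.txt, h.txt} staged={none}
After op 19 (git add b.txt): modified={c.txt, d.txt, e.txt, f.txt, g.txt, h.txt} staged={none}
After op 20 (git add h.txt): modified={c.txt, d.txt, e.txt, f.txt, g.txt} staged={h.txt}
After op 21 (git commit): modified={c.txt, d.txt, e.txt, f.txt, g.txt} staged={none}
After op 22 (git add c.txt): modified={d.txt, e.txt, f.txt, g.txt} staged={c.txt}
After op 23 (git commit): modified={d.txt, e.txt, f.txt, g.txt} staged={none}
After op 24 (git add e.txt): modified={d.txt, f.txt, g.txt} staged={e.txt}
After op 25 (modify e.txt): modified={d.txt, e.txt, f.txt, g.txt} staged={e.txt}
After op 26 (git add d.txt): modified={e.txt, f.txt, g.txt} staged={d.txt, e.txt}
After op 27 (git reset e.txt): modified={e.txt, f.txt, g.txt} staged={d.txt}
Final staged set: {d.txt} -> count=1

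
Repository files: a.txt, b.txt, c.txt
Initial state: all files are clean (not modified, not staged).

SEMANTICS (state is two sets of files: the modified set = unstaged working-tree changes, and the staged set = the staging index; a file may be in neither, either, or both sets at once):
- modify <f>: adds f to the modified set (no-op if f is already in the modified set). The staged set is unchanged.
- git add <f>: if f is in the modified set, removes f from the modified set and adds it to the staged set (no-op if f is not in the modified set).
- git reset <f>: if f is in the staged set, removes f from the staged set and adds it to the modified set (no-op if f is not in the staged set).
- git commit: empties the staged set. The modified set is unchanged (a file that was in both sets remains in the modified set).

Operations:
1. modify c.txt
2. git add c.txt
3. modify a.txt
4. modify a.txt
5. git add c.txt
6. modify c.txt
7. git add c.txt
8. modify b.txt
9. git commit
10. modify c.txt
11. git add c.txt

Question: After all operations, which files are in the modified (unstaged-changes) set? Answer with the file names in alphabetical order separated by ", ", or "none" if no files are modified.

After op 1 (modify c.txt): modified={c.txt} staged={none}
After op 2 (git add c.txt): modified={none} staged={c.txt}
After op 3 (modify a.txt): modified={a.txt} staged={c.txt}
After op 4 (modify a.txt): modified={a.txt} staged={c.txt}
After op 5 (git add c.txt): modified={a.txt} staged={c.txt}
After op 6 (modify c.txt): modified={a.txt, c.txt} staged={c.txt}
After op 7 (git add c.txt): modified={a.txt} staged={c.txt}
After op 8 (modify b.txt): modified={a.txt, b.txt} staged={c.txt}
After op 9 (git commit): modified={a.txt, b.txt} staged={none}
After op 10 (modify c.txt): modified={a.txt, b.txt, c.txt} staged={none}
After op 11 (git add c.txt): modified={a.txt, b.txt} staged={c.txt}

Answer: a.txt, b.txt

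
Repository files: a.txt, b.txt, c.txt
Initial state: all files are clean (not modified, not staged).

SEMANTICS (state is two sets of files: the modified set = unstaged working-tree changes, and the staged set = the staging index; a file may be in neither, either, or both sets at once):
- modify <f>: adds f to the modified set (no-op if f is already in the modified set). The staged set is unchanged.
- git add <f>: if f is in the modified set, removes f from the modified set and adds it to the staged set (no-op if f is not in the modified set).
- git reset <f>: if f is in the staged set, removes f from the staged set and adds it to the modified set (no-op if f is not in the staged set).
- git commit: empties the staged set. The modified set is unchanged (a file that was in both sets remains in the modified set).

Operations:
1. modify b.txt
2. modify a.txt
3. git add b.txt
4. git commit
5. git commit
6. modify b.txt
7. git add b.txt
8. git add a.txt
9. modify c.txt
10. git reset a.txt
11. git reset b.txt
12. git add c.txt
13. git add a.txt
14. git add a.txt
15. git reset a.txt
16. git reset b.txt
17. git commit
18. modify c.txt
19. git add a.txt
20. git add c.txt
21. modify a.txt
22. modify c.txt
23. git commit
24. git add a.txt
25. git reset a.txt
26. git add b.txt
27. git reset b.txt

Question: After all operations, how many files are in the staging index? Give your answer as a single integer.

After op 1 (modify b.txt): modified={b.txt} staged={none}
After op 2 (modify a.txt): modified={a.txt, b.txt} staged={none}
After op 3 (git add b.txt): modified={a.txt} staged={b.txt}
After op 4 (git commit): modified={a.txt} staged={none}
After op 5 (git commit): modified={a.txt} staged={none}
After op 6 (modify b.txt): modified={a.txt, b.txt} staged={none}
After op 7 (git add b.txt): modified={a.txt} staged={b.txt}
After op 8 (git add a.txt): modified={none} staged={a.txt, b.txt}
After op 9 (modify c.txt): modified={c.txt} staged={a.txt, b.txt}
After op 10 (git reset a.txt): modified={a.txt, c.txt} staged={b.txt}
After op 11 (git reset b.txt): modified={a.txt, b.txt, c.txt} staged={none}
After op 12 (git add c.txt): modified={a.txt, b.txt} staged={c.txt}
After op 13 (git add a.txt): modified={b.txt} staged={a.txt, c.txt}
After op 14 (git add a.txt): modified={b.txt} staged={a.txt, c.txt}
After op 15 (git reset a.txt): modified={a.txt, b.txt} staged={c.txt}
After op 16 (git reset b.txt): modified={a.txt, b.txt} staged={c.txt}
After op 17 (git commit): modified={a.txt, b.txt} staged={none}
After op 18 (modify c.txt): modified={a.txt, b.txt, c.txt} staged={none}
After op 19 (git add a.txt): modified={b.txt, c.txt} staged={a.txt}
After op 20 (git add c.txt): modified={b.txt} staged={a.txt, c.txt}
After op 21 (modify a.txt): modified={a.txt, b.txt} staged={a.txt, c.txt}
After op 22 (modify c.txt): modified={a.txt, b.txt, c.txt} staged={a.txt, c.txt}
After op 23 (git commit): modified={a.txt, b.txt, c.txt} staged={none}
After op 24 (git add a.txt): modified={b.txt, c.txt} staged={a.txt}
After op 25 (git reset a.txt): modified={a.txt, b.txt, c.txt} staged={none}
After op 26 (git add b.txt): modified={a.txt, c.txt} staged={b.txt}
After op 27 (git reset b.txt): modified={a.txt, b.txt, c.txt} staged={none}
Final staged set: {none} -> count=0

Answer: 0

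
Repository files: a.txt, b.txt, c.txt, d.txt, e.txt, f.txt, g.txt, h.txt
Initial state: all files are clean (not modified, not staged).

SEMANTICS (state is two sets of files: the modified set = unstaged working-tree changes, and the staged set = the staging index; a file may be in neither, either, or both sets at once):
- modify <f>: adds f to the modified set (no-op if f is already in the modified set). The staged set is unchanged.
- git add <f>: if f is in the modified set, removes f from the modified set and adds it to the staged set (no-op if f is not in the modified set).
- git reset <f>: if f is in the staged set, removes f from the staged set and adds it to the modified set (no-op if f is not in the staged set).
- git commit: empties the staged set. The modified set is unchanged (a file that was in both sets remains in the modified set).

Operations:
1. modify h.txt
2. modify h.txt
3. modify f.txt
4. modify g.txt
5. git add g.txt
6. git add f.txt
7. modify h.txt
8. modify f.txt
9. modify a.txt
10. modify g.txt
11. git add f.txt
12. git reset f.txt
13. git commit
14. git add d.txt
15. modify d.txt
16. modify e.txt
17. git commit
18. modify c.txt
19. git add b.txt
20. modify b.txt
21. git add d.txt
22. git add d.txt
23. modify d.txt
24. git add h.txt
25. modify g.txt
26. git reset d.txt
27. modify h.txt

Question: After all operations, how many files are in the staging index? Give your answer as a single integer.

Answer: 1

Derivation:
After op 1 (modify h.txt): modified={h.txt} staged={none}
After op 2 (modify h.txt): modified={h.txt} staged={none}
After op 3 (modify f.txt): modified={f.txt, h.txt} staged={none}
After op 4 (modify g.txt): modified={f.txt, g.txt, h.txt} staged={none}
After op 5 (git add g.txt): modified={f.txt, h.txt} staged={g.txt}
After op 6 (git add f.txt): modified={h.txt} staged={f.txt, g.txt}
After op 7 (modify h.txt): modified={h.txt} staged={f.txt, g.txt}
After op 8 (modify f.txt): modified={f.txt, h.txt} staged={f.txt, g.txt}
After op 9 (modify a.txt): modified={a.txt, f.txt, h.txt} staged={f.txt, g.txt}
After op 10 (modify g.txt): modified={a.txt, f.txt, g.txt, h.txt} staged={f.txt, g.txt}
After op 11 (git add f.txt): modified={a.txt, g.txt, h.txt} staged={f.txt, g.txt}
After op 12 (git reset f.txt): modified={a.txt, f.txt, g.txt, h.txt} staged={g.txt}
After op 13 (git commit): modified={a.txt, f.txt, g.txt, h.txt} staged={none}
After op 14 (git add d.txt): modified={a.txt, f.txt, g.txt, h.txt} staged={none}
After op 15 (modify d.txt): modified={a.txt, d.txt, f.txt, g.txt, h.txt} staged={none}
After op 16 (modify e.txt): modified={a.txt, d.txt, e.txt, f.txt, g.txt, h.txt} staged={none}
After op 17 (git commit): modified={a.txt, d.txt, e.txt, f.txt, g.txt, h.txt} staged={none}
After op 18 (modify c.txt): modified={a.txt, c.txt, d.txt, e.txt, f.txt, g.txt, h.txt} staged={none}
After op 19 (git add b.txt): modified={a.txt, c.txt, d.txt, e.txt, f.txt, g.txt, h.txt} staged={none}
After op 20 (modify b.txt): modified={a.txt, b.txt, c.txt, d.txt, e.txt, f.txt, g.txt, h.txt} staged={none}
After op 21 (git add d.txt): modified={a.txt, b.txt, c.txt, e.txt, f.txt, g.txt, h.txt} staged={d.txt}
After op 22 (git add d.txt): modified={a.txt, b.txt, c.txt, e.txt, f.txt, g.txt, h.txt} staged={d.txt}
After op 23 (modify d.txt): modified={a.txt, b.txt, c.txt, d.txt, e.txt, f.txt, g.txt, h.txt} staged={d.txt}
After op 24 (git add h.txt): modified={a.txt, b.txt, c.txt, d.txt, e.txt, f.txt, g.txt} staged={d.txt, h.txt}
After op 25 (modify g.txt): modified={a.txt, b.txt, c.txt, d.txt, e.txt, f.txt, g.txt} staged={d.txt, h.txt}
After op 26 (git reset d.txt): modified={a.txt, b.txt, c.txt, d.txt, e.txt, f.txt, g.txt} staged={h.txt}
After op 27 (modify h.txt): modified={a.txt, b.txt, c.txt, d.txt, e.txt, f.txt, g.txt, h.txt} staged={h.txt}
Final staged set: {h.txt} -> count=1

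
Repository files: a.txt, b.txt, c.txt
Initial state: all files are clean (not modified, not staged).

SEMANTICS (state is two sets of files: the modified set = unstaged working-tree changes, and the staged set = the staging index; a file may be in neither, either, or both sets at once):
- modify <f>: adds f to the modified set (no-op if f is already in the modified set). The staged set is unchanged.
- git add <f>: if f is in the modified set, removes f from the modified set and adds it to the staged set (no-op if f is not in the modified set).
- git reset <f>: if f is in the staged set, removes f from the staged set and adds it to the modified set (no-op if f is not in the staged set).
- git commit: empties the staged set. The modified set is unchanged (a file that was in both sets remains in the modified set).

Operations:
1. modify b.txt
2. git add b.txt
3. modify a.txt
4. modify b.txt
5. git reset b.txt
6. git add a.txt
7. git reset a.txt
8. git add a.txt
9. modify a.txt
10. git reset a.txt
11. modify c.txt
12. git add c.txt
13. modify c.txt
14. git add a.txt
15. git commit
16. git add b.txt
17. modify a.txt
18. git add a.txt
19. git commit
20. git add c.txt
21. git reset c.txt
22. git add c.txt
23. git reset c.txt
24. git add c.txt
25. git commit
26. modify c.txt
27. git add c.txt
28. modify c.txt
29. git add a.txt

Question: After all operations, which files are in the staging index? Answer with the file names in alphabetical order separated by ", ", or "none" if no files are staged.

Answer: c.txt

Derivation:
After op 1 (modify b.txt): modified={b.txt} staged={none}
After op 2 (git add b.txt): modified={none} staged={b.txt}
After op 3 (modify a.txt): modified={a.txt} staged={b.txt}
After op 4 (modify b.txt): modified={a.txt, b.txt} staged={b.txt}
After op 5 (git reset b.txt): modified={a.txt, b.txt} staged={none}
After op 6 (git add a.txt): modified={b.txt} staged={a.txt}
After op 7 (git reset a.txt): modified={a.txt, b.txt} staged={none}
After op 8 (git add a.txt): modified={b.txt} staged={a.txt}
After op 9 (modify a.txt): modified={a.txt, b.txt} staged={a.txt}
After op 10 (git reset a.txt): modified={a.txt, b.txt} staged={none}
After op 11 (modify c.txt): modified={a.txt, b.txt, c.txt} staged={none}
After op 12 (git add c.txt): modified={a.txt, b.txt} staged={c.txt}
After op 13 (modify c.txt): modified={a.txt, b.txt, c.txt} staged={c.txt}
After op 14 (git add a.txt): modified={b.txt, c.txt} staged={a.txt, c.txt}
After op 15 (git commit): modified={b.txt, c.txt} staged={none}
After op 16 (git add b.txt): modified={c.txt} staged={b.txt}
After op 17 (modify a.txt): modified={a.txt, c.txt} staged={b.txt}
After op 18 (git add a.txt): modified={c.txt} staged={a.txt, b.txt}
After op 19 (git commit): modified={c.txt} staged={none}
After op 20 (git add c.txt): modified={none} staged={c.txt}
After op 21 (git reset c.txt): modified={c.txt} staged={none}
After op 22 (git add c.txt): modified={none} staged={c.txt}
After op 23 (git reset c.txt): modified={c.txt} staged={none}
After op 24 (git add c.txt): modified={none} staged={c.txt}
After op 25 (git commit): modified={none} staged={none}
After op 26 (modify c.txt): modified={c.txt} staged={none}
After op 27 (git add c.txt): modified={none} staged={c.txt}
After op 28 (modify c.txt): modified={c.txt} staged={c.txt}
After op 29 (git add a.txt): modified={c.txt} staged={c.txt}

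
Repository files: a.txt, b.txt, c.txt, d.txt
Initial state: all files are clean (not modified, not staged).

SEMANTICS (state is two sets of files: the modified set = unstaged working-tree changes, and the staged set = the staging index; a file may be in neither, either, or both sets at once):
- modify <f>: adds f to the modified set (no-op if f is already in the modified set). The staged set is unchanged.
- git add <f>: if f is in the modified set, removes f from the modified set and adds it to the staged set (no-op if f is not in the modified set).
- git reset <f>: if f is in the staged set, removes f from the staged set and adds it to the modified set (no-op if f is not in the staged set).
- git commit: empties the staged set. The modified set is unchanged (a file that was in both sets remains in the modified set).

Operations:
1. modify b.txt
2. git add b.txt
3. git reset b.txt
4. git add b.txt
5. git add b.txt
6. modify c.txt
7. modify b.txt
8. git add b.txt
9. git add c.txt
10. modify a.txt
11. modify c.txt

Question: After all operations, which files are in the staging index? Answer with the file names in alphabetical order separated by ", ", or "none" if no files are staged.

After op 1 (modify b.txt): modified={b.txt} staged={none}
After op 2 (git add b.txt): modified={none} staged={b.txt}
After op 3 (git reset b.txt): modified={b.txt} staged={none}
After op 4 (git add b.txt): modified={none} staged={b.txt}
After op 5 (git add b.txt): modified={none} staged={b.txt}
After op 6 (modify c.txt): modified={c.txt} staged={b.txt}
After op 7 (modify b.txt): modified={b.txt, c.txt} staged={b.txt}
After op 8 (git add b.txt): modified={c.txt} staged={b.txt}
After op 9 (git add c.txt): modified={none} staged={b.txt, c.txt}
After op 10 (modify a.txt): modified={a.txt} staged={b.txt, c.txt}
After op 11 (modify c.txt): modified={a.txt, c.txt} staged={b.txt, c.txt}

Answer: b.txt, c.txt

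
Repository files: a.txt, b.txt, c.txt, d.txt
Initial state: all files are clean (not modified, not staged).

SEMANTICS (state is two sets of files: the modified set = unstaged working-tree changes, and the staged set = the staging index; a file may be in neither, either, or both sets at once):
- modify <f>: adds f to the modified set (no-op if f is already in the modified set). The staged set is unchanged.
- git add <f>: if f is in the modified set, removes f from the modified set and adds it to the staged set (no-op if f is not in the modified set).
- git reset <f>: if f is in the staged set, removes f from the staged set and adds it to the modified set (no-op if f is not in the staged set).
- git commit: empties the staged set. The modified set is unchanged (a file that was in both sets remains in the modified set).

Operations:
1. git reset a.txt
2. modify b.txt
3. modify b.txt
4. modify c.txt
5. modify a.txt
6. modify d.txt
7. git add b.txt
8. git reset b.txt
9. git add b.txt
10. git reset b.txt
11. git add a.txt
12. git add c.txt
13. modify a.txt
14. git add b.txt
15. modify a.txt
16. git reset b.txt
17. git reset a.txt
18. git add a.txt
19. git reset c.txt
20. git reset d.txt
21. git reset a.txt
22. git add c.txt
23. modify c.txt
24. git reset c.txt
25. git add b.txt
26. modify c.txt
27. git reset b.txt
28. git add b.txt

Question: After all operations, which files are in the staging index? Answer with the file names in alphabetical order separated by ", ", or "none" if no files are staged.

After op 1 (git reset a.txt): modified={none} staged={none}
After op 2 (modify b.txt): modified={b.txt} staged={none}
After op 3 (modify b.txt): modified={b.txt} staged={none}
After op 4 (modify c.txt): modified={b.txt, c.txt} staged={none}
After op 5 (modify a.txt): modified={a.txt, b.txt, c.txt} staged={none}
After op 6 (modify d.txt): modified={a.txt, b.txt, c.txt, d.txt} staged={none}
After op 7 (git add b.txt): modified={a.txt, c.txt, d.txt} staged={b.txt}
After op 8 (git reset b.txt): modified={a.txt, b.txt, c.txt, d.txt} staged={none}
After op 9 (git add b.txt): modified={a.txt, c.txt, d.txt} staged={b.txt}
After op 10 (git reset b.txt): modified={a.txt, b.txt, c.txt, d.txt} staged={none}
After op 11 (git add a.txt): modified={b.txt, c.txt, d.txt} staged={a.txt}
After op 12 (git add c.txt): modified={b.txt, d.txt} staged={a.txt, c.txt}
After op 13 (modify a.txt): modified={a.txt, b.txt, d.txt} staged={a.txt, c.txt}
After op 14 (git add b.txt): modified={a.txt, d.txt} staged={a.txt, b.txt, c.txt}
After op 15 (modify a.txt): modified={a.txt, d.txt} staged={a.txt, b.txt, c.txt}
After op 16 (git reset b.txt): modified={a.txt, b.txt, d.txt} staged={a.txt, c.txt}
After op 17 (git reset a.txt): modified={a.txt, b.txt, d.txt} staged={c.txt}
After op 18 (git add a.txt): modified={b.txt, d.txt} staged={a.txt, c.txt}
After op 19 (git reset c.txt): modified={b.txt, c.txt, d.txt} staged={a.txt}
After op 20 (git reset d.txt): modified={b.txt, c.txt, d.txt} staged={a.txt}
After op 21 (git reset a.txt): modified={a.txt, b.txt, c.txt, d.txt} staged={none}
After op 22 (git add c.txt): modified={a.txt, b.txt, d.txt} staged={c.txt}
After op 23 (modify c.txt): modified={a.txt, b.txt, c.txt, d.txt} staged={c.txt}
After op 24 (git reset c.txt): modified={a.txt, b.txt, c.txt, d.txt} staged={none}
After op 25 (git add b.txt): modified={a.txt, c.txt, d.txt} staged={b.txt}
After op 26 (modify c.txt): modified={a.txt, c.txt, d.txt} staged={b.txt}
After op 27 (git reset b.txt): modified={a.txt, b.txt, c.txt, d.txt} staged={none}
After op 28 (git add b.txt): modified={a.txt, c.txt, d.txt} staged={b.txt}

Answer: b.txt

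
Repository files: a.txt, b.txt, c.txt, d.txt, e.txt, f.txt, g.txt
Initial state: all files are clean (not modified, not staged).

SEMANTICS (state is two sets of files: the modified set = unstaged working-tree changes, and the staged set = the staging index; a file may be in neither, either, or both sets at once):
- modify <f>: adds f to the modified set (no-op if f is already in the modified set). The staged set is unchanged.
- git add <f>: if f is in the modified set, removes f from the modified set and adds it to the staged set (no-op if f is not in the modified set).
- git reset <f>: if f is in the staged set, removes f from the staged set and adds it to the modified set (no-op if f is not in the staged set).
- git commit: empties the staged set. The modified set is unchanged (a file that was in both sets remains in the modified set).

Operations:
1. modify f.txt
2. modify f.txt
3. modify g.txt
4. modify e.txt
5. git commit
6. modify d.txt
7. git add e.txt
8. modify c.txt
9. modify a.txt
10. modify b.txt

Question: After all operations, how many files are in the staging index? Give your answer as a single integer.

After op 1 (modify f.txt): modified={f.txt} staged={none}
After op 2 (modify f.txt): modified={f.txt} staged={none}
After op 3 (modify g.txt): modified={f.txt, g.txt} staged={none}
After op 4 (modify e.txt): modified={e.txt, f.txt, g.txt} staged={none}
After op 5 (git commit): modified={e.txt, f.txt, g.txt} staged={none}
After op 6 (modify d.txt): modified={d.txt, e.txt, f.txt, g.txt} staged={none}
After op 7 (git add e.txt): modified={d.txt, f.txt, g.txt} staged={e.txt}
After op 8 (modify c.txt): modified={c.txt, d.txt, f.txt, g.txt} staged={e.txt}
After op 9 (modify a.txt): modified={a.txt, c.txt, d.txt, f.txt, g.txt} staged={e.txt}
After op 10 (modify b.txt): modified={a.txt, b.txt, c.txt, d.txt, f.txt, g.txt} staged={e.txt}
Final staged set: {e.txt} -> count=1

Answer: 1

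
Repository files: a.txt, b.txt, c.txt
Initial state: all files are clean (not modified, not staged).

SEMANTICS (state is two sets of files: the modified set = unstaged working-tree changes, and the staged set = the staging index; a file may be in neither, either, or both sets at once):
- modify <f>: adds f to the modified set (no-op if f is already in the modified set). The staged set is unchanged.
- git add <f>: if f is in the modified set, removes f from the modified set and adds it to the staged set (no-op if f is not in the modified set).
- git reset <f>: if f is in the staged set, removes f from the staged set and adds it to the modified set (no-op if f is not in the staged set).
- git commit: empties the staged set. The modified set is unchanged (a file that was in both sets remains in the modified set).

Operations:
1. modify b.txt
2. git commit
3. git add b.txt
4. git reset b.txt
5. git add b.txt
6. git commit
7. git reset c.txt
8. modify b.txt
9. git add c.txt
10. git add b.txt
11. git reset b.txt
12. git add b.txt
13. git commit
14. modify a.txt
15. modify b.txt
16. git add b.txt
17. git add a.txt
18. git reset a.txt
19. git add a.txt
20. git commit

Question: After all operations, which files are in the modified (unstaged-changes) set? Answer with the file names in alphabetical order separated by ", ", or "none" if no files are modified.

After op 1 (modify b.txt): modified={b.txt} staged={none}
After op 2 (git commit): modified={b.txt} staged={none}
After op 3 (git add b.txt): modified={none} staged={b.txt}
After op 4 (git reset b.txt): modified={b.txt} staged={none}
After op 5 (git add b.txt): modified={none} staged={b.txt}
After op 6 (git commit): modified={none} staged={none}
After op 7 (git reset c.txt): modified={none} staged={none}
After op 8 (modify b.txt): modified={b.txt} staged={none}
After op 9 (git add c.txt): modified={b.txt} staged={none}
After op 10 (git add b.txt): modified={none} staged={b.txt}
After op 11 (git reset b.txt): modified={b.txt} staged={none}
After op 12 (git add b.txt): modified={none} staged={b.txt}
After op 13 (git commit): modified={none} staged={none}
After op 14 (modify a.txt): modified={a.txt} staged={none}
After op 15 (modify b.txt): modified={a.txt, b.txt} staged={none}
After op 16 (git add b.txt): modified={a.txt} staged={b.txt}
After op 17 (git add a.txt): modified={none} staged={a.txt, b.txt}
After op 18 (git reset a.txt): modified={a.txt} staged={b.txt}
After op 19 (git add a.txt): modified={none} staged={a.txt, b.txt}
After op 20 (git commit): modified={none} staged={none}

Answer: none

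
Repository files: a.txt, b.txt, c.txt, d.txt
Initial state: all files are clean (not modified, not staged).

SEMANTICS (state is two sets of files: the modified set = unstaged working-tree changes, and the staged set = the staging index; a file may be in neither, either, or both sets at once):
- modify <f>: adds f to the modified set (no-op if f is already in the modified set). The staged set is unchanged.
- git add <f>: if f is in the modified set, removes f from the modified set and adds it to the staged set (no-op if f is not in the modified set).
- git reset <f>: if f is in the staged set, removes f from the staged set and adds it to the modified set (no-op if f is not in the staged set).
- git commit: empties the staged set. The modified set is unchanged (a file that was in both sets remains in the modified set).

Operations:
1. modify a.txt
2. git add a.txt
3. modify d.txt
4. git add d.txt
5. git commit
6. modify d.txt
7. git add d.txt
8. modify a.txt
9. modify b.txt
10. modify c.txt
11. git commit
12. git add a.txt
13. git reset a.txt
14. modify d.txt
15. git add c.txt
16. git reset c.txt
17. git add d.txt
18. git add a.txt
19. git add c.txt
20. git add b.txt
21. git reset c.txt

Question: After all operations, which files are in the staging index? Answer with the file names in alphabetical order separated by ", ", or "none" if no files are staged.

After op 1 (modify a.txt): modified={a.txt} staged={none}
After op 2 (git add a.txt): modified={none} staged={a.txt}
After op 3 (modify d.txt): modified={d.txt} staged={a.txt}
After op 4 (git add d.txt): modified={none} staged={a.txt, d.txt}
After op 5 (git commit): modified={none} staged={none}
After op 6 (modify d.txt): modified={d.txt} staged={none}
After op 7 (git add d.txt): modified={none} staged={d.txt}
After op 8 (modify a.txt): modified={a.txt} staged={d.txt}
After op 9 (modify b.txt): modified={a.txt, b.txt} staged={d.txt}
After op 10 (modify c.txt): modified={a.txt, b.txt, c.txt} staged={d.txt}
After op 11 (git commit): modified={a.txt, b.txt, c.txt} staged={none}
After op 12 (git add a.txt): modified={b.txt, c.txt} staged={a.txt}
After op 13 (git reset a.txt): modified={a.txt, b.txt, c.txt} staged={none}
After op 14 (modify d.txt): modified={a.txt, b.txt, c.txt, d.txt} staged={none}
After op 15 (git add c.txt): modified={a.txt, b.txt, d.txt} staged={c.txt}
After op 16 (git reset c.txt): modified={a.txt, b.txt, c.txt, d.txt} staged={none}
After op 17 (git add d.txt): modified={a.txt, b.txt, c.txt} staged={d.txt}
After op 18 (git add a.txt): modified={b.txt, c.txt} staged={a.txt, d.txt}
After op 19 (git add c.txt): modified={b.txt} staged={a.txt, c.txt, d.txt}
After op 20 (git add b.txt): modified={none} staged={a.txt, b.txt, c.txt, d.txt}
After op 21 (git reset c.txt): modified={c.txt} staged={a.txt, b.txt, d.txt}

Answer: a.txt, b.txt, d.txt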